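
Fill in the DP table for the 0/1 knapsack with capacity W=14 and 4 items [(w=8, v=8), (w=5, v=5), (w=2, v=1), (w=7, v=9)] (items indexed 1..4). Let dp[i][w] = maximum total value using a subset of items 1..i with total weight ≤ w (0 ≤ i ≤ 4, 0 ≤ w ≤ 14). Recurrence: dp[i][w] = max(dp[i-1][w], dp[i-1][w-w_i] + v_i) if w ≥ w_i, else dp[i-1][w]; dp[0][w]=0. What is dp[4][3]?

1

i\w   0   1   2   3   4   5   6   7   8   9  10  11  12  13  14
  0   0   0   0   0   0   0   0   0   0   0   0   0   0   0   0
  1   0   0   0   0   0   0   0   0   8   8   8   8   8   8   8
  2   0   0   0   0   0   5   5   5   8   8   8   8   8  13  13
  3   0   0   1   1   1   5   5   6   8   8   9   9   9  13  13
  4   0   0   1   1   1   5   5   9   9  10  10  10  14  14  15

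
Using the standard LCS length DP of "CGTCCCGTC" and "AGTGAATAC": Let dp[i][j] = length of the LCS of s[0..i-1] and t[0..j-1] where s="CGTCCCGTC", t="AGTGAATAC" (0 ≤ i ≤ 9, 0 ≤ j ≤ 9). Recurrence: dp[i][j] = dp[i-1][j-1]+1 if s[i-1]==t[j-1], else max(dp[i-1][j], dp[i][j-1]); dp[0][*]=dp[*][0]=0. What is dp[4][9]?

   ''  A  G  T  G  A  A  T  A  C
''  0  0  0  0  0  0  0  0  0  0
 C  0  0  0  0  0  0  0  0  0  1
 G  0  0  1  1  1  1  1  1  1  1
 T  0  0  1  2  2  2  2  2  2  2
 C  0  0  1  2  2  2  2  2  2  3
 C  0  0  1  2  2  2  2  2  2  3
 C  0  0  1  2  2  2  2  2  2  3
 G  0  0  1  2  3  3  3  3  3  3
 T  0  0  1  2  3  3  3  4  4  4
 C  0  0  1  2  3  3  3  4  4  5

3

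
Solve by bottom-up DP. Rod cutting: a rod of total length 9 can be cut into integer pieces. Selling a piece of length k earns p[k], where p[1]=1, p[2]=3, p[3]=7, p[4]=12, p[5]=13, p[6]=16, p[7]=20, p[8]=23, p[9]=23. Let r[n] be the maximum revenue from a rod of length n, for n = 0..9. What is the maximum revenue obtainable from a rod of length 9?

25

   n    0    1    2    3    4    5    6    7    8    9
r[n]    0    1    3    7   12   13   16   20   24   25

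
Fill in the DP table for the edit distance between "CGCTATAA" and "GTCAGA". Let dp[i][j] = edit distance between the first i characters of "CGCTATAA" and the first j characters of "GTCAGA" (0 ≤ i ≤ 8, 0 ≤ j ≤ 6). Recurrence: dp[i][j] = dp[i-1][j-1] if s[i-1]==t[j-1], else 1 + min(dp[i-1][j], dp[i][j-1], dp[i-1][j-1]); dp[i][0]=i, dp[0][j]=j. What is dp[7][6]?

   ''  G  T  C  A  G  A
''  0  1  2  3  4  5  6
 C  1  1  2  2  3  4  5
 G  2  1  2  3  3  3  4
 C  3  2  2  2  3  4  4
 T  4  3  2  3  3  4  5
 A  5  4  3  3  3  4  4
 T  6  5  4  4  4  4  5
 A  7  6  5  5  4  5  4
 A  8  7  6  6  5  5  5

4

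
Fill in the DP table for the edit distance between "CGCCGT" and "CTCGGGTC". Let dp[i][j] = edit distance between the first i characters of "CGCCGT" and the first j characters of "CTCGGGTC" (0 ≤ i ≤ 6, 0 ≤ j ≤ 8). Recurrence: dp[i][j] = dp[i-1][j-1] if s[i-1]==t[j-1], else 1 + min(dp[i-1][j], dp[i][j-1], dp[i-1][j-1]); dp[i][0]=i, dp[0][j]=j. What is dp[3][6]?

   ''  C  T  C  G  G  G  T  C
''  0  1  2  3  4  5  6  7  8
 C  1  0  1  2  3  4  5  6  7
 G  2  1  1  2  2  3  4  5  6
 C  3  2  2  1  2  3  4  5  5
 C  4  3  3  2  2  3  4  5  5
 G  5  4  4  3  2  2  3  4  5
 T  6  5  4  4  3  3  3  3  4

4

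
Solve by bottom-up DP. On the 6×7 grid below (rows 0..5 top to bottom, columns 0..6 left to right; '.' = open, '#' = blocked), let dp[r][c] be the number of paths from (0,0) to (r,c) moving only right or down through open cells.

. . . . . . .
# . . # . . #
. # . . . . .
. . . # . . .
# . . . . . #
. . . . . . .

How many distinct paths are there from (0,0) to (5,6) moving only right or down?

22

r\c   0   1   2   3   4   5   6
  0   1   1   1   1   1   1   1
  1   0   1   2   0   1   2   0
  2   0   0   2   2   3   5   5
  3   0   0   2   0   3   8  13
  4   0   0   2   2   5  13   0
  5   0   0   2   4   9  22  22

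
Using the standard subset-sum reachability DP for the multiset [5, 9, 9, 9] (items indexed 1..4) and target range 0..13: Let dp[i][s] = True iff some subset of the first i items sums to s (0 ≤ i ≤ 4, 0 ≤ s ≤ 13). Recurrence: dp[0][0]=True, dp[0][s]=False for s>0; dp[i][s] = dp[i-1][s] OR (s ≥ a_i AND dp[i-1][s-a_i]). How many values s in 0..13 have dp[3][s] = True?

3

i\s   0   1   2   3   4   5   6   7   8   9  10  11  12  13
  0   T   F   F   F   F   F   F   F   F   F   F   F   F   F
  1   T   F   F   F   F   T   F   F   F   F   F   F   F   F
  2   T   F   F   F   F   T   F   F   F   T   F   F   F   F
  3   T   F   F   F   F   T   F   F   F   T   F   F   F   F
  4   T   F   F   F   F   T   F   F   F   T   F   F   F   F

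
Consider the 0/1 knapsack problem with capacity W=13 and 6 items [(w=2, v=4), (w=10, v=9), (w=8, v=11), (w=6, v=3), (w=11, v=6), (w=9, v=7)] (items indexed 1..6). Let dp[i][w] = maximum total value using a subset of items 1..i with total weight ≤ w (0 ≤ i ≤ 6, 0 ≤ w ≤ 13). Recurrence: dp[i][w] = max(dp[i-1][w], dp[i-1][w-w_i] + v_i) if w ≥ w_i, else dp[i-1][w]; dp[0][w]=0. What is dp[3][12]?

i\w   0   1   2   3   4   5   6   7   8   9  10  11  12  13
  0   0   0   0   0   0   0   0   0   0   0   0   0   0   0
  1   0   0   4   4   4   4   4   4   4   4   4   4   4   4
  2   0   0   4   4   4   4   4   4   4   4   9   9  13  13
  3   0   0   4   4   4   4   4   4  11  11  15  15  15  15
  4   0   0   4   4   4   4   4   4  11  11  15  15  15  15
  5   0   0   4   4   4   4   4   4  11  11  15  15  15  15
  6   0   0   4   4   4   4   4   4  11  11  15  15  15  15

15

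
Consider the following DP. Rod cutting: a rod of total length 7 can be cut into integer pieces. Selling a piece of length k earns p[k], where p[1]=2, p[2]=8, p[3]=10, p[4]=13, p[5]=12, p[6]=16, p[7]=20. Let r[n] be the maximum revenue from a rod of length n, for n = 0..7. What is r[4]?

   n    0    1    2    3    4    5    6    7
r[n]    0    2    8   10   16   18   24   26

16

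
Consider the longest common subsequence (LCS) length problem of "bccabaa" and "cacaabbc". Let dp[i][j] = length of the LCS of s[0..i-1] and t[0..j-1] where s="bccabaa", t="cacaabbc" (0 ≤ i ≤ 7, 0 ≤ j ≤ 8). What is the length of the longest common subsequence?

   ''  c  a  c  a  a  b  b  c
''  0  0  0  0  0  0  0  0  0
 b  0  0  0  0  0  0  1  1  1
 c  0  1  1  1  1  1  1  1  2
 c  0  1  1  2  2  2  2  2  2
 a  0  1  2  2  3  3  3  3  3
 b  0  1  2  2  3  3  4  4  4
 a  0  1  2  2  3  4  4  4  4
 a  0  1  2  2  3  4  4  4  4

4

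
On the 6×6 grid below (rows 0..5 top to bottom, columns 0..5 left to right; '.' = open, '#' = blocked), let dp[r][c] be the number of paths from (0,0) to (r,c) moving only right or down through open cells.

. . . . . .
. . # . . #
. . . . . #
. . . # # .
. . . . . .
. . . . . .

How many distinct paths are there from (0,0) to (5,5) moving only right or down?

r\c   0   1   2   3   4   5
  0   1   1   1   1   1   1
  1   1   2   0   1   2   0
  2   1   3   3   4   6   0
  3   1   4   7   0   0   0
  4   1   5  12  12  12  12
  5   1   6  18  30  42  54

54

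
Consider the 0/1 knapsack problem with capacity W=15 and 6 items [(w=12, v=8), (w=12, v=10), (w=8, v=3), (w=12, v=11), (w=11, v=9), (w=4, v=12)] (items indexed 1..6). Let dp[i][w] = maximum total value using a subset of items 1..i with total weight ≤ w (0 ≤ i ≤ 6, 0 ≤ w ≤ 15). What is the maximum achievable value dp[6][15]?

21

i\w   0   1   2   3   4   5   6   7   8   9  10  11  12  13  14  15
  0   0   0   0   0   0   0   0   0   0   0   0   0   0   0   0   0
  1   0   0   0   0   0   0   0   0   0   0   0   0   8   8   8   8
  2   0   0   0   0   0   0   0   0   0   0   0   0  10  10  10  10
  3   0   0   0   0   0   0   0   0   3   3   3   3  10  10  10  10
  4   0   0   0   0   0   0   0   0   3   3   3   3  11  11  11  11
  5   0   0   0   0   0   0   0   0   3   3   3   9  11  11  11  11
  6   0   0   0   0  12  12  12  12  12  12  12  12  15  15  15  21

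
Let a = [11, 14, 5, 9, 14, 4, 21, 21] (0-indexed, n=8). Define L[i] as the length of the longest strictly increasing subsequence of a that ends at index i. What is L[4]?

3

   i    0    1    2    3    4    5    6    7
a[i]   11   14    5    9   14    4   21   21
L[i]    1    2    1    2    3    1    4    4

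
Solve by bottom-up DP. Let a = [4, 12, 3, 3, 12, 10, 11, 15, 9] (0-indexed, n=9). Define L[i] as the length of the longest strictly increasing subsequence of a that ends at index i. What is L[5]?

   i    0    1    2    3    4    5    6    7    8
a[i]    4   12    3    3   12   10   11   15    9
L[i]    1    2    1    1    2    2    3    4    2

2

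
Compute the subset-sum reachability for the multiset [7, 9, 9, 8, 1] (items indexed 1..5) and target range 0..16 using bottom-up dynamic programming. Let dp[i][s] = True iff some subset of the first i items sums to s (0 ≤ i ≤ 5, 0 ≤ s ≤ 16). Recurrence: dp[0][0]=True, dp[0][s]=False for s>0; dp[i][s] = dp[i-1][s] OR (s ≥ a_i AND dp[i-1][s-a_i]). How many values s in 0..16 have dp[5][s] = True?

i\s   0   1   2   3   4   5   6   7   8   9  10  11  12  13  14  15  16
  0   T   F   F   F   F   F   F   F   F   F   F   F   F   F   F   F   F
  1   T   F   F   F   F   F   F   T   F   F   F   F   F   F   F   F   F
  2   T   F   F   F   F   F   F   T   F   T   F   F   F   F   F   F   T
  3   T   F   F   F   F   F   F   T   F   T   F   F   F   F   F   F   T
  4   T   F   F   F   F   F   F   T   T   T   F   F   F   F   F   T   T
  5   T   T   F   F   F   F   F   T   T   T   T   F   F   F   F   T   T

8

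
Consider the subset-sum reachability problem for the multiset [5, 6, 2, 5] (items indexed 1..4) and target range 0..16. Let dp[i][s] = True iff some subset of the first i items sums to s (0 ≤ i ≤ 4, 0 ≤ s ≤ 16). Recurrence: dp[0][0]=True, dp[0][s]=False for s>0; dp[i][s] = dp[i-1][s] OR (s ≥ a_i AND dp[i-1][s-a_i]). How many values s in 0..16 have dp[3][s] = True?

i\s   0   1   2   3   4   5   6   7   8   9  10  11  12  13  14  15  16
  0   T   F   F   F   F   F   F   F   F   F   F   F   F   F   F   F   F
  1   T   F   F   F   F   T   F   F   F   F   F   F   F   F   F   F   F
  2   T   F   F   F   F   T   T   F   F   F   F   T   F   F   F   F   F
  3   T   F   T   F   F   T   T   T   T   F   F   T   F   T   F   F   F
  4   T   F   T   F   F   T   T   T   T   F   T   T   T   T   F   F   T

8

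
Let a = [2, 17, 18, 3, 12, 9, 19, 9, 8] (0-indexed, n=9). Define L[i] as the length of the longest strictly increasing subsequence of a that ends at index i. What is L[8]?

3

   i    0    1    2    3    4    5    6    7    8
a[i]    2   17   18    3   12    9   19    9    8
L[i]    1    2    3    2    3    3    4    3    3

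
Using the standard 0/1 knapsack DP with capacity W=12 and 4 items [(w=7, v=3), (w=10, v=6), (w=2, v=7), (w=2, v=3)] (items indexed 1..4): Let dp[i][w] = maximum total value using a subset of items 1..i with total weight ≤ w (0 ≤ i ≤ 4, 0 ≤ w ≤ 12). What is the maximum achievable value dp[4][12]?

i\w   0   1   2   3   4   5   6   7   8   9  10  11  12
  0   0   0   0   0   0   0   0   0   0   0   0   0   0
  1   0   0   0   0   0   0   0   3   3   3   3   3   3
  2   0   0   0   0   0   0   0   3   3   3   6   6   6
  3   0   0   7   7   7   7   7   7   7  10  10  10  13
  4   0   0   7   7  10  10  10  10  10  10  10  13  13

13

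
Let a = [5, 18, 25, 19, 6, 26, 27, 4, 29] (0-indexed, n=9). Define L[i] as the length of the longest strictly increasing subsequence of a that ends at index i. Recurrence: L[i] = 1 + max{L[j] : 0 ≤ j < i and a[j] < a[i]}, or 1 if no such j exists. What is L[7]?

1

   i    0    1    2    3    4    5    6    7    8
a[i]    5   18   25   19    6   26   27    4   29
L[i]    1    2    3    3    2    4    5    1    6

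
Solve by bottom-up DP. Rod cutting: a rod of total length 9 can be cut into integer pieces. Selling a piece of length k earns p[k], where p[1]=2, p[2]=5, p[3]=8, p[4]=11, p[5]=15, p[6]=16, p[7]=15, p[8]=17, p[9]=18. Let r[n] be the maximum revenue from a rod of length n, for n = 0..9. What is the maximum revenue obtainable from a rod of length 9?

   n    0    1    2    3    4    5    6    7    8    9
r[n]    0    2    5    8   11   15   17   20   23   26

26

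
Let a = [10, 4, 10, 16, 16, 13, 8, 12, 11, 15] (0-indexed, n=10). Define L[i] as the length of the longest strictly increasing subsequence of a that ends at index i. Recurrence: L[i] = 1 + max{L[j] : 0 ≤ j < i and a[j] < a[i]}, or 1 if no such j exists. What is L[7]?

   i    0    1    2    3    4    5    6    7    8    9
a[i]   10    4   10   16   16   13    8   12   11   15
L[i]    1    1    2    3    3    3    2    3    3    4

3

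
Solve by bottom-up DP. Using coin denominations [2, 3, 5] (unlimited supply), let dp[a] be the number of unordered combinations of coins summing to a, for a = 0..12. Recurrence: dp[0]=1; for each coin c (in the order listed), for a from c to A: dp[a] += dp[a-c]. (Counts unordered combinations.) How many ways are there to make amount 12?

after  coin     0     1     2     3     4     5     6     7     8     9    10    11    12
          2     1     0     1     0     1     0     1     0     1     0     1     0     1
          3     1     0     1     1     1     1     2     1     2     2     2     2     3
          5     1     0     1     1     1     2     2     2     3     3     4     4     5

5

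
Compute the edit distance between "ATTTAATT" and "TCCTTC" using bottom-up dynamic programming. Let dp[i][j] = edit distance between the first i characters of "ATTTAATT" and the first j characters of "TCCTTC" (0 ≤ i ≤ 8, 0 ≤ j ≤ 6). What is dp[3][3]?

   ''  T  C  C  T  T  C
''  0  1  2  3  4  5  6
 A  1  1  2  3  4  5  6
 T  2  1  2  3  3  4  5
 T  3  2  2  3  3  3  4
 T  4  3  3  3  3  3  4
 A  5  4  4  4  4  4  4
 A  6  5  5  5  5  5  5
 T  7  6  6  6  5  5  6
 T  8  7  7  7  6  5  6

3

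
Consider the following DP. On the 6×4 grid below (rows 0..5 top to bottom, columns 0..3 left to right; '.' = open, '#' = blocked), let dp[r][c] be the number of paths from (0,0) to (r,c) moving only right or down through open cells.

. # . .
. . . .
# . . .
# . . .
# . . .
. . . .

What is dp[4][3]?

r\c   0   1   2   3
  0   1   0   0   0
  1   1   1   1   1
  2   0   1   2   3
  3   0   1   3   6
  4   0   1   4  10
  5   0   1   5  15

10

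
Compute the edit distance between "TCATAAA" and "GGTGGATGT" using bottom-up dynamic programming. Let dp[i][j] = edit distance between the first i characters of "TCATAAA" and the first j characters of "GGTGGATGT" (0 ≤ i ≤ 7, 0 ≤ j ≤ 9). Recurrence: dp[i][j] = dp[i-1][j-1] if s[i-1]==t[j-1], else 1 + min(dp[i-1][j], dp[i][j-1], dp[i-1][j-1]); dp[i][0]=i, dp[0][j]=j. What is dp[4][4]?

4

   ''  G  G  T  G  G  A  T  G  T
''  0  1  2  3  4  5  6  7  8  9
 T  1  1  2  2  3  4  5  6  7  8
 C  2  2  2  3  3  4  5  6  7  8
 A  3  3  3  3  4  4  4  5  6  7
 T  4  4  4  3  4  5  5  4  5  6
 A  5  5  5  4  4  5  5  5  5  6
 A  6  6  6  5  5  5  5  6  6  6
 A  7  7  7  6  6  6  5  6  7  7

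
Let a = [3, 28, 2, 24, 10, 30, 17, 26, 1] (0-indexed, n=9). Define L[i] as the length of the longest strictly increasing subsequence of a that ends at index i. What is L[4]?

2

   i    0    1    2    3    4    5    6    7    8
a[i]    3   28    2   24   10   30   17   26    1
L[i]    1    2    1    2    2    3    3    4    1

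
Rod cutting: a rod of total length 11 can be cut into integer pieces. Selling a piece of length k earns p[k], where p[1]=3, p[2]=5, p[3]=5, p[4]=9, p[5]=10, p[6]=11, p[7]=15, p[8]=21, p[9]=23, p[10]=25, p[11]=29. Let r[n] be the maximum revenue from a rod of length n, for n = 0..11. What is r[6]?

18

   n    0    1    2    3    4    5    6    7    8    9   10   11
r[n]    0    3    6    9   12   15   18   21   24   27   30   33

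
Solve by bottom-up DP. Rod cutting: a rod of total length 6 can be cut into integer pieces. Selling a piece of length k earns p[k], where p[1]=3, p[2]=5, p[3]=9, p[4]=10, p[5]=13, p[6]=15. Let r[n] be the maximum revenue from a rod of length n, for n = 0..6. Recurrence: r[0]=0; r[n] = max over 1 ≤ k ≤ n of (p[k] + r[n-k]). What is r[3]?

   n    0    1    2    3    4    5    6
r[n]    0    3    6    9   12   15   18

9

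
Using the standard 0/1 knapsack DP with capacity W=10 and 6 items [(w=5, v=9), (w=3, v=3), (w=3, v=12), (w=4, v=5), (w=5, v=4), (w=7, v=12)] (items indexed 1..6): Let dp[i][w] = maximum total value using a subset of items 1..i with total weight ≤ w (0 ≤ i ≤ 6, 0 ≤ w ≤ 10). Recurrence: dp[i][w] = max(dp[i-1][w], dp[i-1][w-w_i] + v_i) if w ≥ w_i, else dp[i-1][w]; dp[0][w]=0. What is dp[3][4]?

i\w   0   1   2   3   4   5   6   7   8   9  10
  0   0   0   0   0   0   0   0   0   0   0   0
  1   0   0   0   0   0   9   9   9   9   9   9
  2   0   0   0   3   3   9   9   9  12  12  12
  3   0   0   0  12  12  12  15  15  21  21  21
  4   0   0   0  12  12  12  15  17  21  21  21
  5   0   0   0  12  12  12  15  17  21  21  21
  6   0   0   0  12  12  12  15  17  21  21  24

12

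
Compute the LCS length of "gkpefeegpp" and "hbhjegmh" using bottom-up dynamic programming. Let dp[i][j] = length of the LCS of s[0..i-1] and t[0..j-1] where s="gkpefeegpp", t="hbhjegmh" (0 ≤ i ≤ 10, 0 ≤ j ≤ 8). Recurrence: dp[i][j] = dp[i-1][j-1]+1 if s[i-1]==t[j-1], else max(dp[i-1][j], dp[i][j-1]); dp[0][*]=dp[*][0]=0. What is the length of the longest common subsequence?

   ''  h  b  h  j  e  g  m  h
''  0  0  0  0  0  0  0  0  0
 g  0  0  0  0  0  0  1  1  1
 k  0  0  0  0  0  0  1  1  1
 p  0  0  0  0  0  0  1  1  1
 e  0  0  0  0  0  1  1  1  1
 f  0  0  0  0  0  1  1  1  1
 e  0  0  0  0  0  1  1  1  1
 e  0  0  0  0  0  1  1  1  1
 g  0  0  0  0  0  1  2  2  2
 p  0  0  0  0  0  1  2  2  2
 p  0  0  0  0  0  1  2  2  2

2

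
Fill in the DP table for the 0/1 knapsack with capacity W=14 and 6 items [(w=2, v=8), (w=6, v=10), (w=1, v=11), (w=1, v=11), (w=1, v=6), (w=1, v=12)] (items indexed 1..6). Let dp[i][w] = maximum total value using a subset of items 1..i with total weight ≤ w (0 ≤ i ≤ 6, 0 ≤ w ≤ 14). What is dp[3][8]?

21

i\w   0   1   2   3   4   5   6   7   8   9  10  11  12  13  14
  0   0   0   0   0   0   0   0   0   0   0   0   0   0   0   0
  1   0   0   8   8   8   8   8   8   8   8   8   8   8   8   8
  2   0   0   8   8   8   8  10  10  18  18  18  18  18  18  18
  3   0  11  11  19  19  19  19  21  21  29  29  29  29  29  29
  4   0  11  22  22  30  30  30  30  32  32  40  40  40  40  40
  5   0  11  22  28  30  36  36  36  36  38  40  46  46  46  46
  6   0  12  23  34  40  42  48  48  48  48  50  52  58  58  58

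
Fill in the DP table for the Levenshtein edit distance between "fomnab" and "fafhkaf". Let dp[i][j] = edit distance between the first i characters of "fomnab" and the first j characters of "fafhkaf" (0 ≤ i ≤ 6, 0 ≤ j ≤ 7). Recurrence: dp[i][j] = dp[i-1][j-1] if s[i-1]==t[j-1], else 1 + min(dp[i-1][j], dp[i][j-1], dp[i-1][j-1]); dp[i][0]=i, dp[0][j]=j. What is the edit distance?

5

   ''  f  a  f  h  k  a  f
''  0  1  2  3  4  5  6  7
 f  1  0  1  2  3  4  5  6
 o  2  1  1  2  3  4  5  6
 m  3  2  2  2  3  4  5  6
 n  4  3  3  3  3  4  5  6
 a  5  4  3  4  4  4  4  5
 b  6  5  4  4  5  5  5  5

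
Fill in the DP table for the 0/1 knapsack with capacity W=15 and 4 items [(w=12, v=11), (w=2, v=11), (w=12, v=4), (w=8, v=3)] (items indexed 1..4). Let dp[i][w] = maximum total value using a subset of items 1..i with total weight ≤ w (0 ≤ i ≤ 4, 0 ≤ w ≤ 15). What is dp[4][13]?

14

i\w   0   1   2   3   4   5   6   7   8   9  10  11  12  13  14  15
  0   0   0   0   0   0   0   0   0   0   0   0   0   0   0   0   0
  1   0   0   0   0   0   0   0   0   0   0   0   0  11  11  11  11
  2   0   0  11  11  11  11  11  11  11  11  11  11  11  11  22  22
  3   0   0  11  11  11  11  11  11  11  11  11  11  11  11  22  22
  4   0   0  11  11  11  11  11  11  11  11  14  14  14  14  22  22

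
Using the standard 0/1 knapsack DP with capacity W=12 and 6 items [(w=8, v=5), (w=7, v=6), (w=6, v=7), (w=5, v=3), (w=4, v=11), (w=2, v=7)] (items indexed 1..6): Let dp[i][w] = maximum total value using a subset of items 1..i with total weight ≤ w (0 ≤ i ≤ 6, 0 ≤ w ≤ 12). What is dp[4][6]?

7

i\w   0   1   2   3   4   5   6   7   8   9  10  11  12
  0   0   0   0   0   0   0   0   0   0   0   0   0   0
  1   0   0   0   0   0   0   0   0   5   5   5   5   5
  2   0   0   0   0   0   0   0   6   6   6   6   6   6
  3   0   0   0   0   0   0   7   7   7   7   7   7   7
  4   0   0   0   0   0   3   7   7   7   7   7  10  10
  5   0   0   0   0  11  11  11  11  11  14  18  18  18
  6   0   0   7   7  11  11  18  18  18  18  18  21  25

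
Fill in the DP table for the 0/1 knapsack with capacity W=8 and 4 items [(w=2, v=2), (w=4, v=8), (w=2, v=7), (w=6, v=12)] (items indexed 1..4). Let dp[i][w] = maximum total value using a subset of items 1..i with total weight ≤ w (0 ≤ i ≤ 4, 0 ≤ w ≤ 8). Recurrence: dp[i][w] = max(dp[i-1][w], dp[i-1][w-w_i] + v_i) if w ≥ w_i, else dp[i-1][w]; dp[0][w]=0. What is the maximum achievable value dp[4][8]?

i\w   0   1   2   3   4   5   6   7   8
  0   0   0   0   0   0   0   0   0   0
  1   0   0   2   2   2   2   2   2   2
  2   0   0   2   2   8   8  10  10  10
  3   0   0   7   7   9   9  15  15  17
  4   0   0   7   7   9   9  15  15  19

19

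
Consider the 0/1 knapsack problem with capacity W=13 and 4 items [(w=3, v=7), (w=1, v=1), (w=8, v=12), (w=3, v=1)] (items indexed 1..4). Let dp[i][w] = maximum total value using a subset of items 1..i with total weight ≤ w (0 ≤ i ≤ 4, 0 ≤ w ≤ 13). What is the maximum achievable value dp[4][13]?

i\w   0   1   2   3   4   5   6   7   8   9  10  11  12  13
  0   0   0   0   0   0   0   0   0   0   0   0   0   0   0
  1   0   0   0   7   7   7   7   7   7   7   7   7   7   7
  2   0   1   1   7   8   8   8   8   8   8   8   8   8   8
  3   0   1   1   7   8   8   8   8  12  13  13  19  20  20
  4   0   1   1   7   8   8   8   9  12  13  13  19  20  20

20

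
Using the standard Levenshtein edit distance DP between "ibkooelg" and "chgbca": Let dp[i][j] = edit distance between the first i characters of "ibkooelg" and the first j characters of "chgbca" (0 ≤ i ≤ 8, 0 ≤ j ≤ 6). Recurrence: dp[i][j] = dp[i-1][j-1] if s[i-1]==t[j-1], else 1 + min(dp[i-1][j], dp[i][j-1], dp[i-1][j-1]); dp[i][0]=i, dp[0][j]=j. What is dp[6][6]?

   ''  c  h  g  b  c  a
''  0  1  2  3  4  5  6
 i  1  1  2  3  4  5  6
 b  2  2  2  3  3  4  5
 k  3  3  3  3  4  4  5
 o  4  4  4  4  4  5  5
 o  5  5  5  5  5  5  6
 e  6  6  6  6  6  6  6
 l  7  7  7  7  7  7  7
 g  8  8  8  7  8  8  8

6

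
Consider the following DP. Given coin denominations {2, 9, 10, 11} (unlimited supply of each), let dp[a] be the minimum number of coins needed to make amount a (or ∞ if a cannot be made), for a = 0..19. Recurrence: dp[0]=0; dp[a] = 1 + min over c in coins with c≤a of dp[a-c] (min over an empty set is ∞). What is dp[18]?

2

 a  0  1  2  3  4  5  6  7  8  9 10 11 12 13 14 15 16 17 18 19
dp  0  -  1  -  2  -  3  -  4  1  1  1  2  2  3  3  4  4  2  2
(- denotes ∞ / unreachable)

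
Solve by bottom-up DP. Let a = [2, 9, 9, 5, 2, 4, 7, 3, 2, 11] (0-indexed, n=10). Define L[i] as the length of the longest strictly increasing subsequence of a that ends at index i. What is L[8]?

1

   i    0    1    2    3    4    5    6    7    8    9
a[i]    2    9    9    5    2    4    7    3    2   11
L[i]    1    2    2    2    1    2    3    2    1    4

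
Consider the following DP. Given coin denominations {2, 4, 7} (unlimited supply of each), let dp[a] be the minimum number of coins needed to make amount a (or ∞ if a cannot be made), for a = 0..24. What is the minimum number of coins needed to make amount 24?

 a  0  1  2  3  4  5  6  7  8  9 10 11 12 13 14 15 16 17 18 19 20 21 22 23 24
dp  0  -  1  -  1  -  2  1  2  2  3  2  3  3  2  3  3  4  3  4  4  3  4  4  5
(- denotes ∞ / unreachable)

5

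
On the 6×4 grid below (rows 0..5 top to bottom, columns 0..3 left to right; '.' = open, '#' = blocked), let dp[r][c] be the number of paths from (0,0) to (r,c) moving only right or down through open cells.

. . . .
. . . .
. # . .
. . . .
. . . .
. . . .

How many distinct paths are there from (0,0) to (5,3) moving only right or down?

26

r\c   0   1   2   3
  0   1   1   1   1
  1   1   2   3   4
  2   1   0   3   7
  3   1   1   4  11
  4   1   2   6  17
  5   1   3   9  26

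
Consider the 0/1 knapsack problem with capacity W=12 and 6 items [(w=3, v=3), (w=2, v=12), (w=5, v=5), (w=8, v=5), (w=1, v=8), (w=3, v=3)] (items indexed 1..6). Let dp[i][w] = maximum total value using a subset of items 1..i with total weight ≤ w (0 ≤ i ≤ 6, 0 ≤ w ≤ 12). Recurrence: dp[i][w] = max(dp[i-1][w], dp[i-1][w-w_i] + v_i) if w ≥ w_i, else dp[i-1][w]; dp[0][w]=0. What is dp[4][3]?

i\w   0   1   2   3   4   5   6   7   8   9  10  11  12
  0   0   0   0   0   0   0   0   0   0   0   0   0   0
  1   0   0   0   3   3   3   3   3   3   3   3   3   3
  2   0   0  12  12  12  15  15  15  15  15  15  15  15
  3   0   0  12  12  12  15  15  17  17  17  20  20  20
  4   0   0  12  12  12  15  15  17  17  17  20  20  20
  5   0   8  12  20  20  20  23  23  25  25  25  28  28
  6   0   8  12  20  20  20  23  23  25  26  26  28  28

12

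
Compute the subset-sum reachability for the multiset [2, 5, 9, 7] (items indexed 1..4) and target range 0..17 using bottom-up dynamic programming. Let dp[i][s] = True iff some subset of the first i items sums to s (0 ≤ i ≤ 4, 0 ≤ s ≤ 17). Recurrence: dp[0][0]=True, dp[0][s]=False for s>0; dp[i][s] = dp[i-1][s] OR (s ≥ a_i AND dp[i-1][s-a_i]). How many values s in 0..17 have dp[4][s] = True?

9

i\s   0   1   2   3   4   5   6   7   8   9  10  11  12  13  14  15  16  17
  0   T   F   F   F   F   F   F   F   F   F   F   F   F   F   F   F   F   F
  1   T   F   T   F   F   F   F   F   F   F   F   F   F   F   F   F   F   F
  2   T   F   T   F   F   T   F   T   F   F   F   F   F   F   F   F   F   F
  3   T   F   T   F   F   T   F   T   F   T   F   T   F   F   T   F   T   F
  4   T   F   T   F   F   T   F   T   F   T   F   T   T   F   T   F   T   F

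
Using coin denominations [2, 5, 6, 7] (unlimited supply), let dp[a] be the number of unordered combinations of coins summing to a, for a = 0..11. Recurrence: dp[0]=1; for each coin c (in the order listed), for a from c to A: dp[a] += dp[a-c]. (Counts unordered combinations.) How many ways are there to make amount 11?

after  coin     0     1     2     3     4     5     6     7     8     9    10    11
          2     1     0     1     0     1     0     1     0     1     0     1     0
          5     1     0     1     0     1     1     1     1     1     1     2     1
          6     1     0     1     0     1     1     2     1     2     1     3     2
          7     1     0     1     0     1     1     2     2     2     2     3     3

3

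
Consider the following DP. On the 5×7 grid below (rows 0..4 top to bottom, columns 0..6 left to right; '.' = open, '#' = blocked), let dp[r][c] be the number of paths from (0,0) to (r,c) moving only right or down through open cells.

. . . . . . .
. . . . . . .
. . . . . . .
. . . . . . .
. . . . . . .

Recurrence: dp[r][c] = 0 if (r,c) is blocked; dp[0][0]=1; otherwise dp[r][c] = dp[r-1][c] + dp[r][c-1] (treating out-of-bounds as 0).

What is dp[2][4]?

15

r\c   0   1   2   3   4   5   6
  0   1   1   1   1   1   1   1
  1   1   2   3   4   5   6   7
  2   1   3   6  10  15  21  28
  3   1   4  10  20  35  56  84
  4   1   5  15  35  70 126 210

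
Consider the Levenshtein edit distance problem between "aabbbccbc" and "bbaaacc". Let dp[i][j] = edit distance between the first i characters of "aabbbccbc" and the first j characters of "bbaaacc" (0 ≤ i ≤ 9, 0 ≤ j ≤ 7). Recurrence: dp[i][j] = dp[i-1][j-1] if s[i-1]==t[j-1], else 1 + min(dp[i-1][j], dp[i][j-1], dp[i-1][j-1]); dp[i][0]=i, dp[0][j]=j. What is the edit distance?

   ''  b  b  a  a  a  c  c
''  0  1  2  3  4  5  6  7
 a  1  1  2  2  3  4  5  6
 a  2  2  2  2  2  3  4  5
 b  3  2  2  3  3  3  4  5
 b  4  3  2  3  4  4  4  5
 b  5  4  3  3  4  5  5  5
 c  6  5  4  4  4  5  5  5
 c  7  6  5  5  5  5  5  5
 b  8  7  6  6  6  6  6  6
 c  9  8  7  7  7  7  6  6

6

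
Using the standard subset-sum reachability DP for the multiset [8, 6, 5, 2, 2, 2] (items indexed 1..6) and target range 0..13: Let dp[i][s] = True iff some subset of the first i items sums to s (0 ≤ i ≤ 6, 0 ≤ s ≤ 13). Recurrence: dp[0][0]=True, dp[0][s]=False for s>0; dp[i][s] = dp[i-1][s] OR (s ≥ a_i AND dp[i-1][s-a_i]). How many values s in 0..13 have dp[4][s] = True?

9

i\s   0   1   2   3   4   5   6   7   8   9  10  11  12  13
  0   T   F   F   F   F   F   F   F   F   F   F   F   F   F
  1   T   F   F   F   F   F   F   F   T   F   F   F   F   F
  2   T   F   F   F   F   F   T   F   T   F   F   F   F   F
  3   T   F   F   F   F   T   T   F   T   F   F   T   F   T
  4   T   F   T   F   F   T   T   T   T   F   T   T   F   T
  5   T   F   T   F   T   T   T   T   T   T   T   T   T   T
  6   T   F   T   F   T   T   T   T   T   T   T   T   T   T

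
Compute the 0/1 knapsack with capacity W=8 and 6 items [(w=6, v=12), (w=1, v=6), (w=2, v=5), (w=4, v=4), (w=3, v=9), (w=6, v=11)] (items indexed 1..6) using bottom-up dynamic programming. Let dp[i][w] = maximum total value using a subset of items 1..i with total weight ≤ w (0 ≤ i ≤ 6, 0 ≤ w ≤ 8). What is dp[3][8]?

18

i\w   0   1   2   3   4   5   6   7   8
  0   0   0   0   0   0   0   0   0   0
  1   0   0   0   0   0   0  12  12  12
  2   0   6   6   6   6   6  12  18  18
  3   0   6   6  11  11  11  12  18  18
  4   0   6   6  11  11  11  12  18  18
  5   0   6   6  11  15  15  20  20  20
  6   0   6   6  11  15  15  20  20  20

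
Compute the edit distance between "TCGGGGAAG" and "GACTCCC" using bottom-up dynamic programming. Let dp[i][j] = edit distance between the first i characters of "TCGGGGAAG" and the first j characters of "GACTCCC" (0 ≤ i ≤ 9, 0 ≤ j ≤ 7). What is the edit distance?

8

   ''  G  A  C  T  C  C  C
''  0  1  2  3  4  5  6  7
 T  1  1  2  3  3  4  5  6
 C  2  2  2  2  3  3  4  5
 G  3  2  3  3  3  4  4  5
 G  4  3  3  4  4  4  5  5
 G  5  4  4  4  5  5  5  6
 G  6  5  5  5  5  6  6  6
 A  7  6  5  6  6  6  7  7
 A  8  7  6  6  7  7  7  8
 G  9  8  7  7  7  8  8  8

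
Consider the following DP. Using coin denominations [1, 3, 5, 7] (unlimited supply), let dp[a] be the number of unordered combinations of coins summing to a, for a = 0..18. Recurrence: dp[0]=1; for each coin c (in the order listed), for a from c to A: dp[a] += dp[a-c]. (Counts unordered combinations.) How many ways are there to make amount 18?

after  coin     0     1     2     3     4     5     6     7     8     9    10    11    12    13    14    15    16    17    18
          1     1     1     1     1     1     1     1     1     1     1     1     1     1     1     1     1     1     1     1
          3     1     1     1     2     2     2     3     3     3     4     4     4     5     5     5     6     6     6     7
          5     1     1     1     2     2     3     4     4     5     6     7     8     9    10    11    13    14    15    17
          7     1     1     1     2     2     3     4     5     6     7     9    10    12    14    16    19    21    24    27

27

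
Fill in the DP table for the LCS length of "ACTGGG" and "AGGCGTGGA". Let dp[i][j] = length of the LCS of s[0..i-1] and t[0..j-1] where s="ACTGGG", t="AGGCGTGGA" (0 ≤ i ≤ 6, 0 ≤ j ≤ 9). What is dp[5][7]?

   ''  A  G  G  C  G  T  G  G  A
''  0  0  0  0  0  0  0  0  0  0
 A  0  1  1  1  1  1  1  1  1  1
 C  0  1  1  1  2  2  2  2  2  2
 T  0  1  1  1  2  2  3  3  3  3
 G  0  1  2  2  2  3  3  4  4  4
 G  0  1  2  3  3  3  3  4  5  5
 G  0  1  2  3  3  4  4  4  5  5

4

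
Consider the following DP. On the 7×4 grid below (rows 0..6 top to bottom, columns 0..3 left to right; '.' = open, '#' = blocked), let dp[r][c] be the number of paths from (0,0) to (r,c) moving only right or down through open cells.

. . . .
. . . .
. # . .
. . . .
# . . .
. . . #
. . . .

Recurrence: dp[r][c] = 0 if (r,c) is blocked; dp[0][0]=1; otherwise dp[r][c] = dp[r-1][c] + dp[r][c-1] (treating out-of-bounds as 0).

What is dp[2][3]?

7

r\c   0   1   2   3
  0   1   1   1   1
  1   1   2   3   4
  2   1   0   3   7
  3   1   1   4  11
  4   0   1   5  16
  5   0   1   6   0
  6   0   1   7   7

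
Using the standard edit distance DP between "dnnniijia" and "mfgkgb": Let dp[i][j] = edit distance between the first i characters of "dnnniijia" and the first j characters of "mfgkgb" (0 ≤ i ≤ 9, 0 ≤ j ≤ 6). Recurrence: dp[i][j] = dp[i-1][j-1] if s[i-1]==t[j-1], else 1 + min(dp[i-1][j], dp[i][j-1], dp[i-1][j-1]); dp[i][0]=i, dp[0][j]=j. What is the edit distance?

9

   ''  m  f  g  k  g  b
''  0  1  2  3  4  5  6
 d  1  1  2  3  4  5  6
 n  2  2  2  3  4  5  6
 n  3  3  3  3  4  5  6
 n  4  4  4  4  4  5  6
 i  5  5  5  5  5  5  6
 i  6  6  6  6  6  6  6
 j  7  7  7  7  7  7  7
 i  8  8  8  8  8  8  8
 a  9  9  9  9  9  9  9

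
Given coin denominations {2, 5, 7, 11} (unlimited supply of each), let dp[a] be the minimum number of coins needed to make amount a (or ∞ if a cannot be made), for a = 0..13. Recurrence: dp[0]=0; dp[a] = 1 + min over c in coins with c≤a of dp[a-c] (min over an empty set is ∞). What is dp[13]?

 a  0  1  2  3  4  5  6  7  8  9 10 11 12 13
dp  0  -  1  -  2  1  3  1  4  2  2  1  2  2
(- denotes ∞ / unreachable)

2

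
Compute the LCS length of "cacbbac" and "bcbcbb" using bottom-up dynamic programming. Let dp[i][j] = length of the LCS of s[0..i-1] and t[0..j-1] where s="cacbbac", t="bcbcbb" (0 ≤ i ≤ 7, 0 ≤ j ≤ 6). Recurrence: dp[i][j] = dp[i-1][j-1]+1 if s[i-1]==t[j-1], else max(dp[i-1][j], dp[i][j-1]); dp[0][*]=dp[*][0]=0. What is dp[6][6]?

4

   ''  b  c  b  c  b  b
''  0  0  0  0  0  0  0
 c  0  0  1  1  1  1  1
 a  0  0  1  1  1  1  1
 c  0  0  1  1  2  2  2
 b  0  1  1  2  2  3  3
 b  0  1  1  2  2  3  4
 a  0  1  1  2  2  3  4
 c  0  1  2  2  3  3  4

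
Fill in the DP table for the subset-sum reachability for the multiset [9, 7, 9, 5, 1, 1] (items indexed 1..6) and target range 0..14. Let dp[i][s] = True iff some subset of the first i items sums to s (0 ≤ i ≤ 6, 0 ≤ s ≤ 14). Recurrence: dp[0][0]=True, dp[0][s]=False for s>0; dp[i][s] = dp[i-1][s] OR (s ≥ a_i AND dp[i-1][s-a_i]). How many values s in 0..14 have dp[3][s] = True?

3

i\s   0   1   2   3   4   5   6   7   8   9  10  11  12  13  14
  0   T   F   F   F   F   F   F   F   F   F   F   F   F   F   F
  1   T   F   F   F   F   F   F   F   F   T   F   F   F   F   F
  2   T   F   F   F   F   F   F   T   F   T   F   F   F   F   F
  3   T   F   F   F   F   F   F   T   F   T   F   F   F   F   F
  4   T   F   F   F   F   T   F   T   F   T   F   F   T   F   T
  5   T   T   F   F   F   T   T   T   T   T   T   F   T   T   T
  6   T   T   T   F   F   T   T   T   T   T   T   T   T   T   T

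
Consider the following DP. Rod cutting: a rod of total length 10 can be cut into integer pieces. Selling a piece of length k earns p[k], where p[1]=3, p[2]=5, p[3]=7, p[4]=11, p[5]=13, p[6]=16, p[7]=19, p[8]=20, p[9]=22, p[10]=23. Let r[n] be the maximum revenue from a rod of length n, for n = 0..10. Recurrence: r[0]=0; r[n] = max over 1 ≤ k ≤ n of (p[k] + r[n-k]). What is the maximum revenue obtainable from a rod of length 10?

30

   n    0    1    2    3    4    5    6    7    8    9   10
r[n]    0    3    6    9   12   15   18   21   24   27   30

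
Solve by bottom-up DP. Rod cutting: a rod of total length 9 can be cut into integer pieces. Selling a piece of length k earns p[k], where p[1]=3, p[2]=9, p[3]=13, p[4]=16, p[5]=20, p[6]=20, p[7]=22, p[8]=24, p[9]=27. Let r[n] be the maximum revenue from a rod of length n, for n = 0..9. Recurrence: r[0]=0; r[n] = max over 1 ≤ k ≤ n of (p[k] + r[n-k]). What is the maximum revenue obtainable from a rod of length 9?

   n    0    1    2    3    4    5    6    7    8    9
r[n]    0    3    9   13   18   22   27   31   36   40

40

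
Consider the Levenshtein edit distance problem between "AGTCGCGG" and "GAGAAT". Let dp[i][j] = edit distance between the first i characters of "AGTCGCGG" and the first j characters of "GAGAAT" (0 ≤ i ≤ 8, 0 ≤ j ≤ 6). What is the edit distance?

   ''  G  A  G  A  A  T
''  0  1  2  3  4  5  6
 A  1  1  1  2  3  4  5
 G  2  1  2  1  2  3  4
 T  3  2  2  2  2  3  3
 C  4  3  3  3  3  3  4
 G  5  4  4  3  4  4  4
 C  6  5  5  4  4  5  5
 G  7  6  6  5  5  5  6
 G  8  7  7  6  6  6  6

6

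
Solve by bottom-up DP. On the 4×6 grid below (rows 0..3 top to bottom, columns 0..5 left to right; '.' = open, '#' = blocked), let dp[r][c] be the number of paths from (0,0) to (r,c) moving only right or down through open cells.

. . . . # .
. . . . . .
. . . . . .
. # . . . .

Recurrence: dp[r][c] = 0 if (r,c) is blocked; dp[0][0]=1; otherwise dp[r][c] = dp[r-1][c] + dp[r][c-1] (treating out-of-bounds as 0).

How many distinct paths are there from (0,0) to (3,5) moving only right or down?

48

r\c   0   1   2   3   4   5
  0   1   1   1   1   0   0
  1   1   2   3   4   4   4
  2   1   3   6  10  14  18
  3   1   0   6  16  30  48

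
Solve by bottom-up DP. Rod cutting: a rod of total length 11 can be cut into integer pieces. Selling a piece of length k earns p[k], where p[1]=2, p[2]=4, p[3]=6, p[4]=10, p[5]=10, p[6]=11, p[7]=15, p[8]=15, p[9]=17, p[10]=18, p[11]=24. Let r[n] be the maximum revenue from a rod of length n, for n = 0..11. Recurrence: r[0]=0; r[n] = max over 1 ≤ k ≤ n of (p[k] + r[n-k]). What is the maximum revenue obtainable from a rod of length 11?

   n    0    1    2    3    4    5    6    7    8    9   10   11
r[n]    0    2    4    6   10   12   14   16   20   22   24   26

26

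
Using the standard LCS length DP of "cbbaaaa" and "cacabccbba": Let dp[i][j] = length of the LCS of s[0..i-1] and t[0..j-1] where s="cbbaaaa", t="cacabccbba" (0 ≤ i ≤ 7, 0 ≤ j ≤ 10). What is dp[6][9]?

   ''  c  a  c  a  b  c  c  b  b  a
''  0  0  0  0  0  0  0  0  0  0  0
 c  0  1  1  1  1  1  1  1  1  1  1
 b  0  1  1  1  1  2  2  2  2  2  2
 b  0  1  1  1  1  2  2  2  3  3  3
 a  0  1  2  2  2  2  2  2  3  3  4
 a  0  1  2  2  3  3  3  3  3  3  4
 a  0  1  2  2  3  3  3  3  3  3  4
 a  0  1  2  2  3  3  3  3  3  3  4

3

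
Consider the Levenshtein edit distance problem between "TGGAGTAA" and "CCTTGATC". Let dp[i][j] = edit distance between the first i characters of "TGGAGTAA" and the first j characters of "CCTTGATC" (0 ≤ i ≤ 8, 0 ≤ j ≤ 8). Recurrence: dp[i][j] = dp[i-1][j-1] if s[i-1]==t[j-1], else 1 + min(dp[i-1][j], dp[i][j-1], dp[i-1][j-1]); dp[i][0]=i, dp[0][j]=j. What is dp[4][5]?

4

   ''  C  C  T  T  G  A  T  C
''  0  1  2  3  4  5  6  7  8
 T  1  1  2  2  3  4  5  6  7
 G  2  2  2  3  3  3  4  5  6
 G  3  3  3  3  4  3  4  5  6
 A  4  4  4  4  4  4  3  4  5
 G  5  5  5  5  5  4  4  4  5
 T  6  6  6  5  5  5  5  4  5
 A  7  7  7  6  6  6  5  5  5
 A  8  8  8  7  7  7  6  6  6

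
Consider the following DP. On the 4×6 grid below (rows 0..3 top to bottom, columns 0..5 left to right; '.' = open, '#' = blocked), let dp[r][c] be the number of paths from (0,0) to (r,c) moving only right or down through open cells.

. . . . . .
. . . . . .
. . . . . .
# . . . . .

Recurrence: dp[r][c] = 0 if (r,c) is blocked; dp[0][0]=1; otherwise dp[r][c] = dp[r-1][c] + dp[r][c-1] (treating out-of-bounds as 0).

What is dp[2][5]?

21

r\c   0   1   2   3   4   5
  0   1   1   1   1   1   1
  1   1   2   3   4   5   6
  2   1   3   6  10  15  21
  3   0   3   9  19  34  55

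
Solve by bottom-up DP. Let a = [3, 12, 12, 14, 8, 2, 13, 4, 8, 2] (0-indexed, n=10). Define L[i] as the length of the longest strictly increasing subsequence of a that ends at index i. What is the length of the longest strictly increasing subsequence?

3

   i    0    1    2    3    4    5    6    7    8    9
a[i]    3   12   12   14    8    2   13    4    8    2
L[i]    1    2    2    3    2    1    3    2    3    1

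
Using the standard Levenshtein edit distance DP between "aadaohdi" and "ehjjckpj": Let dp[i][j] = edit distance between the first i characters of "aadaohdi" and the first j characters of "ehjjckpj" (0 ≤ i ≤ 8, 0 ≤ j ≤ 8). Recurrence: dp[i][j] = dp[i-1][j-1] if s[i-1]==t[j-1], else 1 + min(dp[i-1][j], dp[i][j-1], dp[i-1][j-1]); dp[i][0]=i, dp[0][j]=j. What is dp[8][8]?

8

   ''  e  h  j  j  c  k  p  j
''  0  1  2  3  4  5  6  7  8
 a  1  1  2  3  4  5  6  7  8
 a  2  2  2  3  4  5  6  7  8
 d  3  3  3  3  4  5  6  7  8
 a  4  4  4  4  4  5  6  7  8
 o  5  5  5  5  5  5  6  7  8
 h  6  6  5  6  6  6  6  7  8
 d  7  7  6  6  7  7  7  7  8
 i  8  8  7  7  7  8  8  8  8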